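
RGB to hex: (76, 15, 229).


R = 76 → 4C (hex)
G = 15 → 0F (hex)
B = 229 → E5 (hex)
Hex = #4C0FE5


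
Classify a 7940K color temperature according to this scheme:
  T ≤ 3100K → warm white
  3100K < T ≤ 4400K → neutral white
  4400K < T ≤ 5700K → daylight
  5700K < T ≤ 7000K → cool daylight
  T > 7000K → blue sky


Temperature: 7940K
7940K > 7000K → blue sky
Classification: blue sky


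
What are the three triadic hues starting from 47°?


Triadic: equally spaced at 120° intervals
H1 = 47°
H2 = (47 + 120) mod 360 = 167°
H3 = (47 + 240) mod 360 = 287°
Triadic = 47°, 167°, 287°


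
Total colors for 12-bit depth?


Colors = 2^bits = 2^12
= 4,096 colors


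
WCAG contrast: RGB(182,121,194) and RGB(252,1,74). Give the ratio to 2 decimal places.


Linearize each sRGB channel c=v/255: c/12.92 if c ≤ 0.04045 else ((c+0.055)/1.055)^2.4
L = 0.2126×R_lin + 0.7152×G_lin + 0.0722×B_lin
Color 1 (182,121,194):
  R=182: 182/255≈0.7137 > 0.04045 → ((0.7137+0.055)/1.055)^2.4 ≈ 0.46778
  G=121: 121/255≈0.4745 > 0.04045 → ((0.4745+0.055)/1.055)^2.4 ≈ 0.19120
  B=194: 194/255≈0.7608 > 0.04045 → ((0.7608+0.055)/1.055)^2.4 ≈ 0.53948
  L1 = 0.2126×0.46778 + 0.7152×0.19120 + 0.0722×0.53948 ≈ 0.27515
Color 2 (252,1,74):
  R=252: 252/255≈0.9882 > 0.04045 → ((0.9882+0.055)/1.055)^2.4 ≈ 0.97345
  G=1: 1/255≈0.0039 ≤ 0.04045 → 0.0039/12.92 ≈ 0.00030
  B=74: 74/255≈0.2902 > 0.04045 → ((0.2902+0.055)/1.055)^2.4 ≈ 0.06848
  L2 = 0.2126×0.97345 + 0.7152×0.00030 + 0.0722×0.06848 ≈ 0.21212
Lighter = 0.27515, Darker = 0.21212
Ratio = (L_lighter + 0.05) / (L_darker + 0.05)
Ratio = (0.27515 + 0.05) / (0.21212 + 0.05) = 0.32515 / 0.26212 ≈ 1.2405
Ratio ≈ 1.24:1


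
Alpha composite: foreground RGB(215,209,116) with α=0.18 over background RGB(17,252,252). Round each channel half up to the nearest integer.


C = α×F + (1-α)×B, with 1-α = 0.82
R: 0.18×215 + 0.82×17 = 38.70 + 13.94 = 52.64 → 53
G: 0.18×209 + 0.82×252 = 37.62 + 206.64 = 244.26 → 244
B: 0.18×116 + 0.82×252 = 20.88 + 206.64 = 227.52 → 228
= RGB(53, 244, 228)


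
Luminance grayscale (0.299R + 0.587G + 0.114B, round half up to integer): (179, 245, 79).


Gray = 0.299×R + 0.587×G + 0.114×B
Gray = 0.299×179 + 0.587×245 + 0.114×79
Gray = 53.521 + 143.815 + 9.006
Gray = 206.342 → round half up → 206
Gray = 206


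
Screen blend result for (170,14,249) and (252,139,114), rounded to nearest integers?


Screen: C = 255 - (255-A)×(255-B)/255, rounded to nearest integer
R: 255 - (255-170)×(255-252)/255 = 255 - 255/255 ≈ 255 - 1.000 = 254.000 → 254
G: 255 - (255-14)×(255-139)/255 = 255 - 27956/255 ≈ 255 - 109.631 = 145.369 → 145
B: 255 - (255-249)×(255-114)/255 = 255 - 846/255 ≈ 255 - 3.318 = 251.682 → 252
= RGB(254, 145, 252)


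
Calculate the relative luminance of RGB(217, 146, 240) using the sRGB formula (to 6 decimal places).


Linearize each channel (sRGB transfer function): c = v/255; c_lin = c/12.92 if c ≤ 0.04045, else ((c+0.055)/1.055)^2.4
  R: 217/255 ≈ 0.850980 > 0.04045 → ((0.850980+0.055)/1.055)^2.4 ≈ 0.693872
  G: 146/255 ≈ 0.572549 > 0.04045 → ((0.572549+0.055)/1.055)^2.4 ≈ 0.287441
  B: 240/255 ≈ 0.941176 > 0.04045 → ((0.941176+0.055)/1.055)^2.4 ≈ 0.871367
R_lin = 0.693872, G_lin = 0.287441, B_lin = 0.871367
L = 0.2126×R + 0.7152×G + 0.0722×B
L = 0.2126×0.693872 + 0.7152×0.287441 + 0.0722×0.871367
L ≈ 0.416008


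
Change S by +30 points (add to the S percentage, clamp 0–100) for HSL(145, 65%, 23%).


Original S = 65%
Adjustment = +30 percentage points
New S = 65 + (30) = 95
Clamp to [0, 100] → 95
= HSL(145°, 95%, 23%)


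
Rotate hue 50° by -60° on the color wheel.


New hue = (H + rotation) mod 360
New hue = (50 -60) mod 360
= -10 mod 360
= 350°


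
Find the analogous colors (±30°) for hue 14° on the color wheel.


Base hue: 14°
Left analog: (14 - 30) mod 360 = 344°
Right analog: (14 + 30) mod 360 = 44°
Analogous hues = 344° and 44°


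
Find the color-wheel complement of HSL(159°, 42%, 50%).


Complement = opposite side of color wheel = hue + 180°
H' = (159 + 180) mod 360 = 339°
S and L unchanged.
= HSL(339°, 42%, 50%)


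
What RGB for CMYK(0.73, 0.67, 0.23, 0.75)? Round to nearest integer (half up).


R = 255 × (1-C) × (1-K) = 255 × 0.27 × 0.25 = 17.2125 → 17
G = 255 × (1-M) × (1-K) = 255 × 0.33 × 0.25 = 21.0375 → 21
B = 255 × (1-Y) × (1-K) = 255 × 0.77 × 0.25 = 49.0875 → 49
= RGB(17, 21, 49)


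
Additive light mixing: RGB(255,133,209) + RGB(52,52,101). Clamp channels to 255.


Additive: each channel = min(255, C₁+C₂)
R: 255+52 = 307 → 255
G: 133+52 = 185 → 185
B: 209+101 = 310 → 255
= RGB(255, 185, 255)


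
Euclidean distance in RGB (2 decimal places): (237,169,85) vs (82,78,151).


d = √[(R₁-R₂)² + (G₁-G₂)² + (B₁-B₂)²]
d = √[(237-82)² + (169-78)² + (85-151)²]
d = √[24025 + 8281 + 4356]
d = √36662
d ≈ 191.47


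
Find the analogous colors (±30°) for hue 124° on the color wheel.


Base hue: 124°
Left analog: (124 - 30) mod 360 = 94°
Right analog: (124 + 30) mod 360 = 154°
Analogous hues = 94° and 154°


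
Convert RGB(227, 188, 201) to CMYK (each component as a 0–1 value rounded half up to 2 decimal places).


R'=227/255≈0.8902, G'=188/255≈0.7373, B'=201/255≈0.7882
K = 1 - max(R',G',B') = 1 - 227/255 = 28/255 = 0.10980… → 0.11
(1-R'-K)/(1-K) simplifies to (max-R)/max with max = 227:
C = (227-227)/227 = 0/227 = 0 → 0.00
M = (227-188)/227 = 39/227 = 0.17180… → 0.17
Y = (227-201)/227 = 26/227 = 0.11453… → 0.11
= CMYK(0.00, 0.17, 0.11, 0.11)


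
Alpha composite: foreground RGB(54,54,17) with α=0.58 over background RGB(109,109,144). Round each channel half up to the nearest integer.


C = α×F + (1-α)×B, with 1-α = 0.42
R: 0.58×54 + 0.42×109 = 31.32 + 45.78 = 77.10 → 77
G: 0.58×54 + 0.42×109 = 31.32 + 45.78 = 77.10 → 77
B: 0.58×17 + 0.42×144 = 9.86 + 60.48 = 70.34 → 70
= RGB(77, 77, 70)


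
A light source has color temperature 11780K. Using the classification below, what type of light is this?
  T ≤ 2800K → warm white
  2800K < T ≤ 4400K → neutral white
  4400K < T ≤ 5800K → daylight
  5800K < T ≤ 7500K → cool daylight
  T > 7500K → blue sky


Temperature: 11780K
11780K > 7500K → blue sky
Classification: blue sky


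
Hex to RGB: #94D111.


94 → 148 (R)
D1 → 209 (G)
11 → 17 (B)
= RGB(148, 209, 17)


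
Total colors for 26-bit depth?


Colors = 2^bits = 2^26
= 67,108,864 colors


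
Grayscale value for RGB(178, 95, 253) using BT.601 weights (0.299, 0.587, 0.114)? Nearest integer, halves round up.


Gray = 0.299×R + 0.587×G + 0.114×B
Gray = 0.299×178 + 0.587×95 + 0.114×253
Gray = 53.222 + 55.765 + 28.842
Gray = 137.829 → round half up → 138
Gray = 138


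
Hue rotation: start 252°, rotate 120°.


New hue = (H + rotation) mod 360
New hue = (252 + 120) mod 360
= 372 mod 360
= 12°


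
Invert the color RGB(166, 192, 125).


Invert: (255-R, 255-G, 255-B)
R: 255-166 = 89
G: 255-192 = 63
B: 255-125 = 130
= RGB(89, 63, 130)


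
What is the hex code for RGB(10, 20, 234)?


R = 10 → 0A (hex)
G = 20 → 14 (hex)
B = 234 → EA (hex)
Hex = #0A14EA


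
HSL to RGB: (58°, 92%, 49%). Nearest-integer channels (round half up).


H=58°, S=0.92, L=0.49
C = (1-|2L-1|)×S = (1-|-0.02|)×0.92 = 0.9016
H' = H/60 = 58/60 ≈ 0.9667; X = C×(1-|H' mod 2 - 1|) ≈ 0.8715
m = L - C/2 = 0.49 - 0.4508 = 0.0392
Sector ⌊H'⌋ = 0 → (R',G',B') = (0.9016, ≈0.8715, 0.0)
RGB = ((R'+m)×255, (G'+m)×255, (B'+m)×255) = (239.904, 232.2404, 9.996)
Round half up → RGB(240, 232, 10)


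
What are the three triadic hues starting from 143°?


Triadic: equally spaced at 120° intervals
H1 = 143°
H2 = (143 + 120) mod 360 = 263°
H3 = (143 + 240) mod 360 = 23°
Triadic = 143°, 263°, 23°


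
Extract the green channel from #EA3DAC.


Color: #EA3DAC
R = EA = 234
G = 3D = 61
B = AC = 172
Green = 61


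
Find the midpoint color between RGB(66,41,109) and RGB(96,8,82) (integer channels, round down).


Midpoint: each channel = ⌊(C₁+C₂)/2⌋
R: ⌊(66+96)/2⌋ = 81
G: ⌊(41+8)/2⌋ = 24
B: ⌊(109+82)/2⌋ = 95
= RGB(81, 24, 95)


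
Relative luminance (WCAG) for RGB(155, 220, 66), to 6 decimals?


Linearize each channel (sRGB transfer function): c = v/255; c_lin = c/12.92 if c ≤ 0.04045, else ((c+0.055)/1.055)^2.4
  R: 155/255 ≈ 0.607843 > 0.04045 → ((0.607843+0.055)/1.055)^2.4 ≈ 0.327778
  G: 220/255 ≈ 0.862745 > 0.04045 → ((0.862745+0.055)/1.055)^2.4 ≈ 0.715694
  B: 66/255 ≈ 0.258824 > 0.04045 → ((0.258824+0.055)/1.055)^2.4 ≈ 0.054480
R_lin = 0.327778, G_lin = 0.715694, B_lin = 0.054480
L = 0.2126×R + 0.7152×G + 0.0722×B
L = 0.2126×0.327778 + 0.7152×0.715694 + 0.0722×0.054480
L ≈ 0.585483


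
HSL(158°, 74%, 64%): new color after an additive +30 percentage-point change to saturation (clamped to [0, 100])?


Original S = 74%
Adjustment = +30 percentage points
New S = 74 + (30) = 104
Clamp to [0, 100] → 100
= HSL(158°, 100%, 64%)


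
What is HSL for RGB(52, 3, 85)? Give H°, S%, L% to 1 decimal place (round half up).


Normalize: R'=52/255≈0.2039, G'=3/255≈0.0118, B'=85/255≈0.3333
Max=85/255, Min=3/255, Δ=Max-Min=82/255
L = (Max+Min)/2 = (85+3)/510 = 88/510 = 0.17254… → L = 17.3%
L ≤ 0.5 → S = Δ/(Max+Min) = 82/(85+3) = 82/88 = 0.93181… → S = 93.2%
(the 1/255 factors cancel in S and H, so raw channel differences can be used)
Max is B' → H = 60 × ((R-G)/Δ + 4) = 60 × ((52-3)/82 + 4)
  49/82 + 4 = 0.5975… + 4 = 4.5975…
  H = 60 × 4.5975… = 275.853…° → H = 275.9°
= HSL(275.9°, 93.2%, 17.3%)


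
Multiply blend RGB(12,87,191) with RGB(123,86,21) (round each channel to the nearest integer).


Multiply: C = A×B/255, rounded to nearest integer
R: 12×123/255 = 1476/255 ≈ 5.788 → 6
G: 87×86/255 = 7482/255 ≈ 29.341 → 29
B: 191×21/255 = 4011/255 ≈ 15.729 → 16
= RGB(6, 29, 16)


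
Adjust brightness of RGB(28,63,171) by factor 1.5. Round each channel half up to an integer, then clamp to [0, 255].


Multiply each channel by 1.5, round half up, clamp to [0, 255]
R: 28×1.5 = 42
G: 63×1.5 = 94.5 → round → 95
B: 171×1.5 = 256.5 → round → 257 → clamp → 255
= RGB(42, 95, 255)


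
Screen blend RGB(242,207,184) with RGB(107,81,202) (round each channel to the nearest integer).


Screen: C = 255 - (255-A)×(255-B)/255, rounded to nearest integer
R: 255 - (255-242)×(255-107)/255 = 255 - 1924/255 ≈ 255 - 7.545 = 247.455 → 247
G: 255 - (255-207)×(255-81)/255 = 255 - 8352/255 ≈ 255 - 32.753 = 222.247 → 222
B: 255 - (255-184)×(255-202)/255 = 255 - 3763/255 ≈ 255 - 14.757 = 240.243 → 240
= RGB(247, 222, 240)


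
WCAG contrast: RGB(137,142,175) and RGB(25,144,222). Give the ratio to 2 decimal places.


Linearize each sRGB channel c=v/255: c/12.92 if c ≤ 0.04045 else ((c+0.055)/1.055)^2.4
L = 0.2126×R_lin + 0.7152×G_lin + 0.0722×B_lin
Color 1 (137,142,175):
  R=137: 137/255≈0.5373 > 0.04045 → ((0.5373+0.055)/1.055)^2.4 ≈ 0.25016
  G=142: 142/255≈0.5569 > 0.04045 → ((0.5569+0.055)/1.055)^2.4 ≈ 0.27050
  B=175: 175/255≈0.6863 > 0.04045 → ((0.6863+0.055)/1.055)^2.4 ≈ 0.42869
  L1 = 0.2126×0.25016 + 0.7152×0.27050 + 0.0722×0.42869 ≈ 0.27760
Color 2 (25,144,222):
  R=25: 25/255≈0.0980 > 0.04045 → ((0.0980+0.055)/1.055)^2.4 ≈ 0.00972
  G=144: 144/255≈0.5647 > 0.04045 → ((0.5647+0.055)/1.055)^2.4 ≈ 0.27889
  B=222: 222/255≈0.8706 > 0.04045 → ((0.8706+0.055)/1.055)^2.4 ≈ 0.73046
  L2 = 0.2126×0.00972 + 0.7152×0.27889 + 0.0722×0.73046 ≈ 0.25427
Lighter = 0.27760, Darker = 0.25427
Ratio = (L_lighter + 0.05) / (L_darker + 0.05)
Ratio = (0.27760 + 0.05) / (0.25427 + 0.05) = 0.32760 / 0.30427 ≈ 1.0767
Ratio ≈ 1.08:1


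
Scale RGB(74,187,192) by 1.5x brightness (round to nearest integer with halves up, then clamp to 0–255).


Multiply each channel by 1.5, round half up, clamp to [0, 255]
R: 74×1.5 = 111
G: 187×1.5 = 280.5 → round → 281 → clamp → 255
B: 192×1.5 = 288 → clamp → 255
= RGB(111, 255, 255)


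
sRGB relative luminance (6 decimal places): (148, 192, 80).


Linearize each channel (sRGB transfer function): c = v/255; c_lin = c/12.92 if c ≤ 0.04045, else ((c+0.055)/1.055)^2.4
  R: 148/255 ≈ 0.580392 > 0.04045 → ((0.580392+0.055)/1.055)^2.4 ≈ 0.296138
  G: 192/255 ≈ 0.752941 > 0.04045 → ((0.752941+0.055)/1.055)^2.4 ≈ 0.527115
  B: 80/255 ≈ 0.313725 > 0.04045 → ((0.313725+0.055)/1.055)^2.4 ≈ 0.080220
R_lin = 0.296138, G_lin = 0.527115, B_lin = 0.080220
L = 0.2126×R + 0.7152×G + 0.0722×B
L = 0.2126×0.296138 + 0.7152×0.527115 + 0.0722×0.080220
L ≈ 0.445744


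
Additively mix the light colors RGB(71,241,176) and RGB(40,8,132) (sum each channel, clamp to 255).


Additive: each channel = min(255, C₁+C₂)
R: 71+40 = 111 → 111
G: 241+8 = 249 → 249
B: 176+132 = 308 → 255
= RGB(111, 249, 255)


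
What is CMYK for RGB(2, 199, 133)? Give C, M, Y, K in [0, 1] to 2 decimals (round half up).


R'=2/255≈0.0078, G'=199/255≈0.7804, B'=133/255≈0.5216
K = 1 - max(R',G',B') = 1 - 199/255 = 56/255 = 0.21960… → 0.22
(1-R'-K)/(1-K) simplifies to (max-R)/max with max = 199:
C = (199-2)/199 = 197/199 = 0.98994… → 0.99
M = (199-199)/199 = 0/199 = 0 → 0.00
Y = (199-133)/199 = 66/199 = 0.33165… → 0.33
= CMYK(0.99, 0.00, 0.33, 0.22)


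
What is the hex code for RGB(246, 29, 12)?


R = 246 → F6 (hex)
G = 29 → 1D (hex)
B = 12 → 0C (hex)
Hex = #F61D0C


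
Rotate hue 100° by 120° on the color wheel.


New hue = (H + rotation) mod 360
New hue = (100 + 120) mod 360
= 220 mod 360
= 220°


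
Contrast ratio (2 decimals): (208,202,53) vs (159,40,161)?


Linearize each sRGB channel c=v/255: c/12.92 if c ≤ 0.04045 else ((c+0.055)/1.055)^2.4
L = 0.2126×R_lin + 0.7152×G_lin + 0.0722×B_lin
Color 1 (208,202,53):
  R=208: 208/255≈0.8157 > 0.04045 → ((0.8157+0.055)/1.055)^2.4 ≈ 0.63076
  G=202: 202/255≈0.7922 > 0.04045 → ((0.7922+0.055)/1.055)^2.4 ≈ 0.59062
  B=53: 53/255≈0.2078 > 0.04045 → ((0.2078+0.055)/1.055)^2.4 ≈ 0.03560
  L1 = 0.2126×0.63076 + 0.7152×0.59062 + 0.0722×0.03560 ≈ 0.55908
Color 2 (159,40,161):
  R=159: 159/255≈0.6235 > 0.04045 → ((0.6235+0.055)/1.055)^2.4 ≈ 0.34670
  G=40: 40/255≈0.1569 > 0.04045 → ((0.1569+0.055)/1.055)^2.4 ≈ 0.02122
  B=161: 161/255≈0.6314 > 0.04045 → ((0.6314+0.055)/1.055)^2.4 ≈ 0.35640
  L2 = 0.2126×0.34670 + 0.7152×0.02122 + 0.0722×0.35640 ≈ 0.11462
Lighter = 0.55908, Darker = 0.11462
Ratio = (L_lighter + 0.05) / (L_darker + 0.05)
Ratio = (0.55908 + 0.05) / (0.11462 + 0.05) = 0.60908 / 0.16462 ≈ 3.7000
Ratio ≈ 3.70:1


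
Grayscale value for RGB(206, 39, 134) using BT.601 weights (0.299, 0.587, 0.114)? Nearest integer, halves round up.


Gray = 0.299×R + 0.587×G + 0.114×B
Gray = 0.299×206 + 0.587×39 + 0.114×134
Gray = 61.594 + 22.893 + 15.276
Gray = 99.763 → round half up → 100
Gray = 100


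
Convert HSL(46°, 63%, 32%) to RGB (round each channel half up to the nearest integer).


H=46°, S=0.63, L=0.32
C = (1-|2L-1|)×S = (1-|-0.36|)×0.63 = 0.4032
H' = H/60 = 46/60 ≈ 0.7667; X = C×(1-|H' mod 2 - 1|) = 0.30912
m = L - C/2 = 0.32 - 0.2016 = 0.1184
Sector ⌊H'⌋ = 0 → (R',G',B') = (0.4032, 0.30912, 0.0)
RGB = ((R'+m)×255, (G'+m)×255, (B'+m)×255) = (133.008, 109.0176, 30.192)
Round half up → RGB(133, 109, 30)


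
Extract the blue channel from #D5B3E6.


Color: #D5B3E6
R = D5 = 213
G = B3 = 179
B = E6 = 230
Blue = 230


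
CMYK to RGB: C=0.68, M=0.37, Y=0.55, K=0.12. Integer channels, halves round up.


R = 255 × (1-C) × (1-K) = 255 × 0.32 × 0.88 = 71.808 → 72
G = 255 × (1-M) × (1-K) = 255 × 0.63 × 0.88 = 141.372 → 141
B = 255 × (1-Y) × (1-K) = 255 × 0.45 × 0.88 = 100.98 → 101
= RGB(72, 141, 101)


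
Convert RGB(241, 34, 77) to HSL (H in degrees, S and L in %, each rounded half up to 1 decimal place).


Normalize: R'=241/255≈0.9451, G'=34/255≈0.1333, B'=77/255≈0.3020
Max=241/255, Min=34/255, Δ=Max-Min=207/255
L = (Max+Min)/2 = (241+34)/510 = 275/510 = 0.53921… → L = 53.9%
L > 0.5 → S = Δ/(2-Max-Min) = 207/(510-241-34) = 207/235 = 0.88085… → S = 88.1%
(the 1/255 factors cancel in S and H, so raw channel differences can be used)
Max is R' → H = 60 × (((G-B)/Δ) mod 6) = 60 × (((34-77)/207) mod 6)
  (-43)/207 = -0.2077…; negative, so add 6 → 5.7922…
  H = 60 × 5.7922… = 347.536…° → H = 347.5°
= HSL(347.5°, 88.1%, 53.9%)


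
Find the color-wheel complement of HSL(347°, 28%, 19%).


Complement = opposite side of color wheel = hue + 180°
H' = (347 + 180) mod 360 = 167°
S and L unchanged.
= HSL(167°, 28%, 19%)


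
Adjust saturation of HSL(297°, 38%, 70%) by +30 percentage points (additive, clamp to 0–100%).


Original S = 38%
Adjustment = +30 percentage points
New S = 38 + (30) = 68
Clamp to [0, 100] → 68
= HSL(297°, 68%, 70%)


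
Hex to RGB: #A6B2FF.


A6 → 166 (R)
B2 → 178 (G)
FF → 255 (B)
= RGB(166, 178, 255)


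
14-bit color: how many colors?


Colors = 2^bits = 2^14
= 16,384 colors


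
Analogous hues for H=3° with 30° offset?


Base hue: 3°
Left analog: (3 - 30) mod 360 = 333°
Right analog: (3 + 30) mod 360 = 33°
Analogous hues = 333° and 33°


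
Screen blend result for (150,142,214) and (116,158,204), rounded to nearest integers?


Screen: C = 255 - (255-A)×(255-B)/255, rounded to nearest integer
R: 255 - (255-150)×(255-116)/255 = 255 - 14595/255 ≈ 255 - 57.235 = 197.765 → 198
G: 255 - (255-142)×(255-158)/255 = 255 - 10961/255 ≈ 255 - 42.984 = 212.016 → 212
B: 255 - (255-214)×(255-204)/255 = 255 - 2091/255 ≈ 255 - 8.200 = 246.800 → 247
= RGB(198, 212, 247)


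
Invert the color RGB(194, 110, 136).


Invert: (255-R, 255-G, 255-B)
R: 255-194 = 61
G: 255-110 = 145
B: 255-136 = 119
= RGB(61, 145, 119)


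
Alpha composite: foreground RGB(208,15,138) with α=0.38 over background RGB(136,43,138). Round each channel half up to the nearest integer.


C = α×F + (1-α)×B, with 1-α = 0.62
R: 0.38×208 + 0.62×136 = 79.04 + 84.32 = 163.36 → 163
G: 0.38×15 + 0.62×43 = 5.70 + 26.66 = 32.36 → 32
B: 0.38×138 + 0.62×138 = 52.44 + 85.56 = 138.00 → 138
= RGB(163, 32, 138)


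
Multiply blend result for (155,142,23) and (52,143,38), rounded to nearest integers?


Multiply: C = A×B/255, rounded to nearest integer
R: 155×52/255 = 8060/255 ≈ 31.608 → 32
G: 142×143/255 = 20306/255 ≈ 79.631 → 80
B: 23×38/255 = 874/255 ≈ 3.427 → 3
= RGB(32, 80, 3)


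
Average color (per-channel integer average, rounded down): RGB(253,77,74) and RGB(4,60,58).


Midpoint: each channel = ⌊(C₁+C₂)/2⌋
R: ⌊(253+4)/2⌋ = 128
G: ⌊(77+60)/2⌋ = 68
B: ⌊(74+58)/2⌋ = 66
= RGB(128, 68, 66)


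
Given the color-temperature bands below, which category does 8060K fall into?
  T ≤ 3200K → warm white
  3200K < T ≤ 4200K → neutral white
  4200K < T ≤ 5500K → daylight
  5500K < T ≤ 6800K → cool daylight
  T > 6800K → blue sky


Temperature: 8060K
8060K > 6800K → blue sky
Classification: blue sky


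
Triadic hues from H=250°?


Triadic: equally spaced at 120° intervals
H1 = 250°
H2 = (250 + 120) mod 360 = 10°
H3 = (250 + 240) mod 360 = 130°
Triadic = 250°, 10°, 130°


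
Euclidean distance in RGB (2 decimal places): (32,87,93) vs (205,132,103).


d = √[(R₁-R₂)² + (G₁-G₂)² + (B₁-B₂)²]
d = √[(32-205)² + (87-132)² + (93-103)²]
d = √[29929 + 2025 + 100]
d = √32054
d ≈ 179.04


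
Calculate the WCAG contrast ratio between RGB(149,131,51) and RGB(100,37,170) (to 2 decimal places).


Linearize each sRGB channel c=v/255: c/12.92 if c ≤ 0.04045 else ((c+0.055)/1.055)^2.4
L = 0.2126×R_lin + 0.7152×G_lin + 0.0722×B_lin
Color 1 (149,131,51):
  R=149: 149/255≈0.5843 > 0.04045 → ((0.5843+0.055)/1.055)^2.4 ≈ 0.30054
  G=131: 131/255≈0.5137 > 0.04045 → ((0.5137+0.055)/1.055)^2.4 ≈ 0.22697
  B=51: 51/255≈0.2000 > 0.04045 → ((0.2000+0.055)/1.055)^2.4 ≈ 0.03310
  L1 = 0.2126×0.30054 + 0.7152×0.22697 + 0.0722×0.03310 ≈ 0.22861
Color 2 (100,37,170):
  R=100: 100/255≈0.3922 > 0.04045 → ((0.3922+0.055)/1.055)^2.4 ≈ 0.12744
  G=37: 37/255≈0.1451 > 0.04045 → ((0.1451+0.055)/1.055)^2.4 ≈ 0.01850
  B=170: 170/255≈0.6667 > 0.04045 → ((0.6667+0.055)/1.055)^2.4 ≈ 0.40198
  L2 = 0.2126×0.12744 + 0.7152×0.01850 + 0.0722×0.40198 ≈ 0.06935
Lighter = 0.22861, Darker = 0.06935
Ratio = (L_lighter + 0.05) / (L_darker + 0.05)
Ratio = (0.22861 + 0.05) / (0.06935 + 0.05) = 0.27861 / 0.11935 ≈ 2.3345
Ratio ≈ 2.33:1


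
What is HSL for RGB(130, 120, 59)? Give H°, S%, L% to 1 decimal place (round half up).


Normalize: R'=130/255≈0.5098, G'=120/255≈0.4706, B'=59/255≈0.2314
Max=130/255, Min=59/255, Δ=Max-Min=71/255
L = (Max+Min)/2 = (130+59)/510 = 189/510 = 0.37058… → L = 37.1%
L ≤ 0.5 → S = Δ/(Max+Min) = 71/(130+59) = 71/189 = 0.37566… → S = 37.6%
(the 1/255 factors cancel in S and H, so raw channel differences can be used)
Max is R' → H = 60 × (((G-B)/Δ) mod 6) = 60 × (((120-59)/71) mod 6)
  61/71 = 0.8591…
  H = 60 × 0.8591… = 51.549…° → H = 51.5°
= HSL(51.5°, 37.6%, 37.1%)


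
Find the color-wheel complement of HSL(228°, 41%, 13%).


Complement = opposite side of color wheel = hue + 180°
H' = (228 + 180) mod 360 = 48°
S and L unchanged.
= HSL(48°, 41%, 13%)


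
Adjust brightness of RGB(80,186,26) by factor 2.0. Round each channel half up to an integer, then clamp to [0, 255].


Multiply each channel by 2.0, round half up, clamp to [0, 255]
R: 80×2.0 = 160
G: 186×2.0 = 372 → clamp → 255
B: 26×2.0 = 52
= RGB(160, 255, 52)


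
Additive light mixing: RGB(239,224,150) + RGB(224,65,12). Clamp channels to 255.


Additive: each channel = min(255, C₁+C₂)
R: 239+224 = 463 → 255
G: 224+65 = 289 → 255
B: 150+12 = 162 → 162
= RGB(255, 255, 162)


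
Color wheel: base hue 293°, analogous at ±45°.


Base hue: 293°
Left analog: (293 - 45) mod 360 = 248°
Right analog: (293 + 45) mod 360 = 338°
Analogous hues = 248° and 338°


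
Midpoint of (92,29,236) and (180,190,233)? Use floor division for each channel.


Midpoint: each channel = ⌊(C₁+C₂)/2⌋
R: ⌊(92+180)/2⌋ = 136
G: ⌊(29+190)/2⌋ = 109
B: ⌊(236+233)/2⌋ = 234
= RGB(136, 109, 234)


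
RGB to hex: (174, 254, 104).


R = 174 → AE (hex)
G = 254 → FE (hex)
B = 104 → 68 (hex)
Hex = #AEFE68


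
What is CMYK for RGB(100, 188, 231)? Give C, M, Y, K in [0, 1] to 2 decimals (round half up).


R'=100/255≈0.3922, G'=188/255≈0.7373, B'=231/255≈0.9059
K = 1 - max(R',G',B') = 1 - 231/255 = 24/255 = 0.09411… → 0.09
(1-R'-K)/(1-K) simplifies to (max-R)/max with max = 231:
C = (231-100)/231 = 131/231 = 0.56709… → 0.57
M = (231-188)/231 = 43/231 = 0.18614… → 0.19
Y = (231-231)/231 = 0/231 = 0 → 0.00
= CMYK(0.57, 0.19, 0.00, 0.09)


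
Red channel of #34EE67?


Color: #34EE67
R = 34 = 52
G = EE = 238
B = 67 = 103
Red = 52


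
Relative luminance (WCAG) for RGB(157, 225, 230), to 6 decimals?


Linearize each channel (sRGB transfer function): c = v/255; c_lin = c/12.92 if c ≤ 0.04045, else ((c+0.055)/1.055)^2.4
  R: 157/255 ≈ 0.615686 > 0.04045 → ((0.615686+0.055)/1.055)^2.4 ≈ 0.337164
  G: 225/255 ≈ 0.882353 > 0.04045 → ((0.882353+0.055)/1.055)^2.4 ≈ 0.752942
  B: 230/255 ≈ 0.901961 > 0.04045 → ((0.901961+0.055)/1.055)^2.4 ≈ 0.791298
R_lin = 0.337164, G_lin = 0.752942, B_lin = 0.791298
L = 0.2126×R + 0.7152×G + 0.0722×B
L = 0.2126×0.337164 + 0.7152×0.752942 + 0.0722×0.791298
L ≈ 0.667317


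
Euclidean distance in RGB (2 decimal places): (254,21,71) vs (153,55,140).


d = √[(R₁-R₂)² + (G₁-G₂)² + (B₁-B₂)²]
d = √[(254-153)² + (21-55)² + (71-140)²]
d = √[10201 + 1156 + 4761]
d = √16118
d ≈ 126.96


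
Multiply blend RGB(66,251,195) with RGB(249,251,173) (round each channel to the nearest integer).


Multiply: C = A×B/255, rounded to nearest integer
R: 66×249/255 = 16434/255 ≈ 64.447 → 64
G: 251×251/255 = 63001/255 ≈ 247.063 → 247
B: 195×173/255 = 33735/255 ≈ 132.294 → 132
= RGB(64, 247, 132)


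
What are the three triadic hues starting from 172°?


Triadic: equally spaced at 120° intervals
H1 = 172°
H2 = (172 + 120) mod 360 = 292°
H3 = (172 + 240) mod 360 = 52°
Triadic = 172°, 292°, 52°


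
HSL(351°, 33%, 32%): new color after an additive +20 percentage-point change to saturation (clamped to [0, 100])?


Original S = 33%
Adjustment = +20 percentage points
New S = 33 + (20) = 53
Clamp to [0, 100] → 53
= HSL(351°, 53%, 32%)


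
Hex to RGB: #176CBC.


17 → 23 (R)
6C → 108 (G)
BC → 188 (B)
= RGB(23, 108, 188)


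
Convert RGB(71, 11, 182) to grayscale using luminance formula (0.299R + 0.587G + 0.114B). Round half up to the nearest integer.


Gray = 0.299×R + 0.587×G + 0.114×B
Gray = 0.299×71 + 0.587×11 + 0.114×182
Gray = 21.229 + 6.457 + 20.748
Gray = 48.434 → round half up → 48
Gray = 48


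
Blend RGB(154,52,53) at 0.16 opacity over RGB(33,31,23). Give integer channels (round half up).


C = α×F + (1-α)×B, with 1-α = 0.84
R: 0.16×154 + 0.84×33 = 24.64 + 27.72 = 52.36 → 52
G: 0.16×52 + 0.84×31 = 8.32 + 26.04 = 34.36 → 34
B: 0.16×53 + 0.84×23 = 8.48 + 19.32 = 27.80 → 28
= RGB(52, 34, 28)


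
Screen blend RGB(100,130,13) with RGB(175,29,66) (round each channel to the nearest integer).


Screen: C = 255 - (255-A)×(255-B)/255, rounded to nearest integer
R: 255 - (255-100)×(255-175)/255 = 255 - 12400/255 ≈ 255 - 48.627 = 206.373 → 206
G: 255 - (255-130)×(255-29)/255 = 255 - 28250/255 ≈ 255 - 110.784 = 144.216 → 144
B: 255 - (255-13)×(255-66)/255 = 255 - 45738/255 ≈ 255 - 179.365 = 75.635 → 76
= RGB(206, 144, 76)


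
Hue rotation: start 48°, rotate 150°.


New hue = (H + rotation) mod 360
New hue = (48 + 150) mod 360
= 198 mod 360
= 198°


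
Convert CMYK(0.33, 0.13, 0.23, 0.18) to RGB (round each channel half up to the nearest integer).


R = 255 × (1-C) × (1-K) = 255 × 0.67 × 0.82 = 140.097 → 140
G = 255 × (1-M) × (1-K) = 255 × 0.87 × 0.82 = 181.917 → 182
B = 255 × (1-Y) × (1-K) = 255 × 0.77 × 0.82 = 161.007 → 161
= RGB(140, 182, 161)


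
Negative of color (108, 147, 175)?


Invert: (255-R, 255-G, 255-B)
R: 255-108 = 147
G: 255-147 = 108
B: 255-175 = 80
= RGB(147, 108, 80)


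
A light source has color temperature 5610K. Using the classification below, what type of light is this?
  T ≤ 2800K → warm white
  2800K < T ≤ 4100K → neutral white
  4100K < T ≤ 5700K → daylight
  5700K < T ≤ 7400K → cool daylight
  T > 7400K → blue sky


Temperature: 5610K
4100K < 5610K ≤ 5700K → daylight
Classification: daylight


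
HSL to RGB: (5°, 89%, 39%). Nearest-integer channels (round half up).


H=5°, S=0.89, L=0.39
C = (1-|2L-1|)×S = (1-|-0.22|)×0.89 = 0.6942
H' = H/60 = 5/60 ≈ 0.0833; X = C×(1-|H' mod 2 - 1|) = 0.05785
m = L - C/2 = 0.39 - 0.3471 = 0.0429
Sector ⌊H'⌋ = 0 → (R',G',B') = (0.6942, 0.05785, 0.0)
RGB = ((R'+m)×255, (G'+m)×255, (B'+m)×255) = (187.9605, 25.69125, 10.9395)
Round half up → RGB(188, 26, 11)


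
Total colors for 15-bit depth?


Colors = 2^bits = 2^15
= 32,768 colors


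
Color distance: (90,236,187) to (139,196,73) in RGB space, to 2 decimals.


d = √[(R₁-R₂)² + (G₁-G₂)² + (B₁-B₂)²]
d = √[(90-139)² + (236-196)² + (187-73)²]
d = √[2401 + 1600 + 12996]
d = √16997
d ≈ 130.37


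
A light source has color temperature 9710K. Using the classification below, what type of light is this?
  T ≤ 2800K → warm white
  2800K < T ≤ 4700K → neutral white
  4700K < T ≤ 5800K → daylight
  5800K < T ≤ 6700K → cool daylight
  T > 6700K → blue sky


Temperature: 9710K
9710K > 6700K → blue sky
Classification: blue sky


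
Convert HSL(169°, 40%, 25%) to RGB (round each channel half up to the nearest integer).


H=169°, S=0.40, L=0.25
C = (1-|2L-1|)×S = (1-|-0.50|)×0.40 = 0.2
H' = H/60 = 169/60 ≈ 2.8167; X = C×(1-|H' mod 2 - 1|) ≈ 0.1633
m = L - C/2 = 0.25 - 0.1 = 0.15
Sector ⌊H'⌋ = 2 → (R',G',B') = (0.0, 0.2, ≈0.1633)
RGB = ((R'+m)×255, (G'+m)×255, (B'+m)×255) = (38.25, 89.25, 79.9)
Round half up → RGB(38, 89, 80)


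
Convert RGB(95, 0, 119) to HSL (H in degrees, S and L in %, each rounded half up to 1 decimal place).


Normalize: R'=95/255≈0.3725, G'=0/255≈0.0000, B'=119/255≈0.4667
Max=119/255, Min=0/255, Δ=Max-Min=119/255
L = (Max+Min)/2 = (119+0)/510 = 119/510 = 0.23333… → L = 23.3%
L ≤ 0.5 → S = Δ/(Max+Min) = 119/(119+0) = 119/119 = 1 → S = 100.0%
(the 1/255 factors cancel in S and H, so raw channel differences can be used)
Max is B' → H = 60 × ((R-G)/Δ + 4) = 60 × ((95-0)/119 + 4)
  95/119 + 4 = 0.7983… + 4 = 4.7983…
  H = 60 × 4.7983… = 287.899…° → H = 287.9°
= HSL(287.9°, 100.0%, 23.3%)


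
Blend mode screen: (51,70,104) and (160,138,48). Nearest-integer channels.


Screen: C = 255 - (255-A)×(255-B)/255, rounded to nearest integer
R: 255 - (255-51)×(255-160)/255 = 255 - 19380/255 ≈ 255 - 76.000 = 179.000 → 179
G: 255 - (255-70)×(255-138)/255 = 255 - 21645/255 ≈ 255 - 84.882 = 170.118 → 170
B: 255 - (255-104)×(255-48)/255 = 255 - 31257/255 ≈ 255 - 122.576 = 132.424 → 132
= RGB(179, 170, 132)


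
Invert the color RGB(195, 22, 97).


Invert: (255-R, 255-G, 255-B)
R: 255-195 = 60
G: 255-22 = 233
B: 255-97 = 158
= RGB(60, 233, 158)


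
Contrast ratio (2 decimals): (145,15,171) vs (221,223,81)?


Linearize each sRGB channel c=v/255: c/12.92 if c ≤ 0.04045 else ((c+0.055)/1.055)^2.4
L = 0.2126×R_lin + 0.7152×G_lin + 0.0722×B_lin
Color 1 (145,15,171):
  R=145: 145/255≈0.5686 > 0.04045 → ((0.5686+0.055)/1.055)^2.4 ≈ 0.28315
  G=15: 15/255≈0.0588 > 0.04045 → ((0.0588+0.055)/1.055)^2.4 ≈ 0.00478
  B=171: 171/255≈0.6706 > 0.04045 → ((0.6706+0.055)/1.055)^2.4 ≈ 0.40724
  L1 = 0.2126×0.28315 + 0.7152×0.00478 + 0.0722×0.40724 ≈ 0.09302
Color 2 (221,223,81):
  R=221: 221/255≈0.8667 > 0.04045 → ((0.8667+0.055)/1.055)^2.4 ≈ 0.72306
  G=223: 223/255≈0.8745 > 0.04045 → ((0.8745+0.055)/1.055)^2.4 ≈ 0.73791
  B=81: 81/255≈0.3176 > 0.04045 → ((0.3176+0.055)/1.055)^2.4 ≈ 0.08228
  L2 = 0.2126×0.72306 + 0.7152×0.73791 + 0.0722×0.08228 ≈ 0.68742
Lighter = 0.68742, Darker = 0.09302
Ratio = (L_lighter + 0.05) / (L_darker + 0.05)
Ratio = (0.68742 + 0.05) / (0.09302 + 0.05) = 0.73742 / 0.14302 ≈ 5.1562
Ratio ≈ 5.16:1


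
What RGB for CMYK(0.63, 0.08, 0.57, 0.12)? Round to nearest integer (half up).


R = 255 × (1-C) × (1-K) = 255 × 0.37 × 0.88 = 83.028 → 83
G = 255 × (1-M) × (1-K) = 255 × 0.92 × 0.88 = 206.448 → 206
B = 255 × (1-Y) × (1-K) = 255 × 0.43 × 0.88 = 96.492 → 96
= RGB(83, 206, 96)


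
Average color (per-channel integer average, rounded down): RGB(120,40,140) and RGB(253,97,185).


Midpoint: each channel = ⌊(C₁+C₂)/2⌋
R: ⌊(120+253)/2⌋ = 186
G: ⌊(40+97)/2⌋ = 68
B: ⌊(140+185)/2⌋ = 162
= RGB(186, 68, 162)


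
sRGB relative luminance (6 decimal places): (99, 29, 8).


Linearize each channel (sRGB transfer function): c = v/255; c_lin = c/12.92 if c ≤ 0.04045, else ((c+0.055)/1.055)^2.4
  R: 99/255 ≈ 0.388235 > 0.04045 → ((0.388235+0.055)/1.055)^2.4 ≈ 0.124772
  G: 29/255 ≈ 0.113725 > 0.04045 → ((0.113725+0.055)/1.055)^2.4 ≈ 0.012286
  B: 8/255 ≈ 0.031373 ≤ 0.04045 → 0.031373/12.92 ≈ 0.002428
R_lin = 0.124772, G_lin = 0.012286, B_lin = 0.002428
L = 0.2126×R + 0.7152×G + 0.0722×B
L = 0.2126×0.124772 + 0.7152×0.012286 + 0.0722×0.002428
L ≈ 0.035489


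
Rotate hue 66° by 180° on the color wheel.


New hue = (H + rotation) mod 360
New hue = (66 + 180) mod 360
= 246 mod 360
= 246°


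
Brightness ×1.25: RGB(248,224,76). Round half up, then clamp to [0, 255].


Multiply each channel by 1.25, round half up, clamp to [0, 255]
R: 248×1.25 = 310 → clamp → 255
G: 224×1.25 = 280 → clamp → 255
B: 76×1.25 = 95
= RGB(255, 255, 95)


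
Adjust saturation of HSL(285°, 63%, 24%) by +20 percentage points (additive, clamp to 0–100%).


Original S = 63%
Adjustment = +20 percentage points
New S = 63 + (20) = 83
Clamp to [0, 100] → 83
= HSL(285°, 83%, 24%)


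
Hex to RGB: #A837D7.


A8 → 168 (R)
37 → 55 (G)
D7 → 215 (B)
= RGB(168, 55, 215)


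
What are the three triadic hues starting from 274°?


Triadic: equally spaced at 120° intervals
H1 = 274°
H2 = (274 + 120) mod 360 = 34°
H3 = (274 + 240) mod 360 = 154°
Triadic = 274°, 34°, 154°


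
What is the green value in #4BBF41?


Color: #4BBF41
R = 4B = 75
G = BF = 191
B = 41 = 65
Green = 191


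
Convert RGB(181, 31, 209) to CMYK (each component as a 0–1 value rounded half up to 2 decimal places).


R'=181/255≈0.7098, G'=31/255≈0.1216, B'=209/255≈0.8196
K = 1 - max(R',G',B') = 1 - 209/255 = 46/255 = 0.18039… → 0.18
(1-R'-K)/(1-K) simplifies to (max-R)/max with max = 209:
C = (209-181)/209 = 28/209 = 0.13397… → 0.13
M = (209-31)/209 = 178/209 = 0.85167… → 0.85
Y = (209-209)/209 = 0/209 = 0 → 0.00
= CMYK(0.13, 0.85, 0.00, 0.18)


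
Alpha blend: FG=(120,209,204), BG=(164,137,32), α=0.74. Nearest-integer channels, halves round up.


C = α×F + (1-α)×B, with 1-α = 0.26
R: 0.74×120 + 0.26×164 = 88.80 + 42.64 = 131.44 → 131
G: 0.74×209 + 0.26×137 = 154.66 + 35.62 = 190.28 → 190
B: 0.74×204 + 0.26×32 = 150.96 + 8.32 = 159.28 → 159
= RGB(131, 190, 159)


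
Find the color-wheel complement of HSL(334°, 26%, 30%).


Complement = opposite side of color wheel = hue + 180°
H' = (334 + 180) mod 360 = 154°
S and L unchanged.
= HSL(154°, 26%, 30%)


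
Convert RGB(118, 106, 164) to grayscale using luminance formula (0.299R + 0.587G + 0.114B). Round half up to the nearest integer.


Gray = 0.299×R + 0.587×G + 0.114×B
Gray = 0.299×118 + 0.587×106 + 0.114×164
Gray = 35.282 + 62.222 + 18.696
Gray = 116.200 → round half up → 116
Gray = 116


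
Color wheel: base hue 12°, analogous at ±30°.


Base hue: 12°
Left analog: (12 - 30) mod 360 = 342°
Right analog: (12 + 30) mod 360 = 42°
Analogous hues = 342° and 42°


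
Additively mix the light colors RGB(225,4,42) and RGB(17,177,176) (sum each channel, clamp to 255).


Additive: each channel = min(255, C₁+C₂)
R: 225+17 = 242 → 242
G: 4+177 = 181 → 181
B: 42+176 = 218 → 218
= RGB(242, 181, 218)


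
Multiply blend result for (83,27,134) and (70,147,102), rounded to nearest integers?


Multiply: C = A×B/255, rounded to nearest integer
R: 83×70/255 = 5810/255 ≈ 22.784 → 23
G: 27×147/255 = 3969/255 ≈ 15.565 → 16
B: 134×102/255 = 13668/255 ≈ 53.600 → 54
= RGB(23, 16, 54)


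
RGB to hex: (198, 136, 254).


R = 198 → C6 (hex)
G = 136 → 88 (hex)
B = 254 → FE (hex)
Hex = #C688FE


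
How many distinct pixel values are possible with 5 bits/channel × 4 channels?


Total bits = 5 bits/channel × 4 channels = 20 bits
Distinct pixel values = 2^20
= 1,048,576 pixel values


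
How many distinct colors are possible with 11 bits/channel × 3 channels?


Total bits = 11 bits/channel × 3 channels = 33 bits
Distinct colors = 2^33
= 8,589,934,592 colors


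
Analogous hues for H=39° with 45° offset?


Base hue: 39°
Left analog: (39 - 45) mod 360 = 354°
Right analog: (39 + 45) mod 360 = 84°
Analogous hues = 354° and 84°


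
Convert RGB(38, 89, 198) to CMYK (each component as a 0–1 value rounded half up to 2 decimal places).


R'=38/255≈0.1490, G'=89/255≈0.3490, B'=198/255≈0.7765
K = 1 - max(R',G',B') = 1 - 198/255 = 57/255 = 0.22352… → 0.22
(1-R'-K)/(1-K) simplifies to (max-R)/max with max = 198:
C = (198-38)/198 = 160/198 = 0.80808… → 0.81
M = (198-89)/198 = 109/198 = 0.55050… → 0.55
Y = (198-198)/198 = 0/198 = 0 → 0.00
= CMYK(0.81, 0.55, 0.00, 0.22)


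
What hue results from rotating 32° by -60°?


New hue = (H + rotation) mod 360
New hue = (32 -60) mod 360
= -28 mod 360
= 332°


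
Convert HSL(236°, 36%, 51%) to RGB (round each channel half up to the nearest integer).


H=236°, S=0.36, L=0.51
C = (1-|2L-1|)×S = (1-|0.02|)×0.36 = 0.3528
H' = H/60 = 236/60 ≈ 3.9333; X = C×(1-|H' mod 2 - 1|) = 0.02352
m = L - C/2 = 0.51 - 0.1764 = 0.3336
Sector ⌊H'⌋ = 3 → (R',G',B') = (0.0, 0.02352, 0.3528)
RGB = ((R'+m)×255, (G'+m)×255, (B'+m)×255) = (85.068, 91.0656, 175.032)
Round half up → RGB(85, 91, 175)


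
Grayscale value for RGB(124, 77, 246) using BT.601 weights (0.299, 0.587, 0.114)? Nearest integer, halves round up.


Gray = 0.299×R + 0.587×G + 0.114×B
Gray = 0.299×124 + 0.587×77 + 0.114×246
Gray = 37.076 + 45.199 + 28.044
Gray = 110.319 → round half up → 110
Gray = 110


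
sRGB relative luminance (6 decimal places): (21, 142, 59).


Linearize each channel (sRGB transfer function): c = v/255; c_lin = c/12.92 if c ≤ 0.04045, else ((c+0.055)/1.055)^2.4
  R: 21/255 ≈ 0.082353 > 0.04045 → ((0.082353+0.055)/1.055)^2.4 ≈ 0.007499
  G: 142/255 ≈ 0.556863 > 0.04045 → ((0.556863+0.055)/1.055)^2.4 ≈ 0.270498
  B: 59/255 ≈ 0.231373 > 0.04045 → ((0.231373+0.055)/1.055)^2.4 ≈ 0.043735
R_lin = 0.007499, G_lin = 0.270498, B_lin = 0.043735
L = 0.2126×R + 0.7152×G + 0.0722×B
L = 0.2126×0.007499 + 0.7152×0.270498 + 0.0722×0.043735
L ≈ 0.198212


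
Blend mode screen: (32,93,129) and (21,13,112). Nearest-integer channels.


Screen: C = 255 - (255-A)×(255-B)/255, rounded to nearest integer
R: 255 - (255-32)×(255-21)/255 = 255 - 52182/255 ≈ 255 - 204.635 = 50.365 → 50
G: 255 - (255-93)×(255-13)/255 = 255 - 39204/255 ≈ 255 - 153.741 = 101.259 → 101
B: 255 - (255-129)×(255-112)/255 = 255 - 18018/255 ≈ 255 - 70.659 = 184.341 → 184
= RGB(50, 101, 184)


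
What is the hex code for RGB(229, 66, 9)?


R = 229 → E5 (hex)
G = 66 → 42 (hex)
B = 9 → 09 (hex)
Hex = #E54209


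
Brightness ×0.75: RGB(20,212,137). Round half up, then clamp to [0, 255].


Multiply each channel by 0.75, round half up, clamp to [0, 255]
R: 20×0.75 = 15
G: 212×0.75 = 159
B: 137×0.75 = 102.75 → round → 103
= RGB(15, 159, 103)


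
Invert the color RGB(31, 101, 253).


Invert: (255-R, 255-G, 255-B)
R: 255-31 = 224
G: 255-101 = 154
B: 255-253 = 2
= RGB(224, 154, 2)


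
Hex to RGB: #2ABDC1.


2A → 42 (R)
BD → 189 (G)
C1 → 193 (B)
= RGB(42, 189, 193)


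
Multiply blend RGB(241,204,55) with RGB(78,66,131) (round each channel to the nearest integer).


Multiply: C = A×B/255, rounded to nearest integer
R: 241×78/255 = 18798/255 ≈ 73.718 → 74
G: 204×66/255 = 13464/255 ≈ 52.800 → 53
B: 55×131/255 = 7205/255 ≈ 28.255 → 28
= RGB(74, 53, 28)


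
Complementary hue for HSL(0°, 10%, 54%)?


Complement = opposite side of color wheel = hue + 180°
H' = (0 + 180) mod 360 = 180°
S and L unchanged.
= HSL(180°, 10%, 54%)


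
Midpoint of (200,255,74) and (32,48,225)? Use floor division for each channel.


Midpoint: each channel = ⌊(C₁+C₂)/2⌋
R: ⌊(200+32)/2⌋ = 116
G: ⌊(255+48)/2⌋ = 151
B: ⌊(74+225)/2⌋ = 149
= RGB(116, 151, 149)


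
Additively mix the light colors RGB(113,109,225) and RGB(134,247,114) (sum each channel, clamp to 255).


Additive: each channel = min(255, C₁+C₂)
R: 113+134 = 247 → 247
G: 109+247 = 356 → 255
B: 225+114 = 339 → 255
= RGB(247, 255, 255)


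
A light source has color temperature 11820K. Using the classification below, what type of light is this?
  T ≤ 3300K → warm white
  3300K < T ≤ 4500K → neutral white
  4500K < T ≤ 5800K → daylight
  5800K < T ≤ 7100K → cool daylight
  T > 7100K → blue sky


Temperature: 11820K
11820K > 7100K → blue sky
Classification: blue sky
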